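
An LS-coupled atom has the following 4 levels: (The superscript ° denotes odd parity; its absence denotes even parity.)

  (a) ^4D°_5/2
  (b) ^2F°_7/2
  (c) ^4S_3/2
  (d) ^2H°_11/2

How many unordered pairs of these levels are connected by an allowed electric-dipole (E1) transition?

0

(a)–(b): forbidden (parity, ΔS).
(a)–(c): forbidden (ΔL).
(a)–(d): forbidden (parity, ΔS, ΔL, ΔJ).
(b)–(c): forbidden (ΔS, ΔL, ΔJ).
(b)–(d): forbidden (parity, ΔL, ΔJ).
(c)–(d): forbidden (ΔS, ΔL, ΔJ).
Allowed pairs: 0 of 6.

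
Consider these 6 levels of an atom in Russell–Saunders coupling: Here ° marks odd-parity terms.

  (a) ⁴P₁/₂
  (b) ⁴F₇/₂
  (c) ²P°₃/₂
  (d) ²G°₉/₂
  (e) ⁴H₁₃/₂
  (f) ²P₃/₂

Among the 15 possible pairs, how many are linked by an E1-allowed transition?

1

(a)–(b): forbidden (parity, ΔL, ΔJ).
(a)–(c): forbidden (ΔS).
(a)–(d): forbidden (ΔS, ΔL, ΔJ).
(a)–(e): forbidden (parity, ΔL, ΔJ).
(a)–(f): forbidden (parity, ΔS).
(b)–(c): forbidden (ΔS, ΔL, ΔJ).
(b)–(d): forbidden (ΔS).
(b)–(e): forbidden (parity, ΔL, ΔJ).
(b)–(f): forbidden (parity, ΔS, ΔL, ΔJ).
(c)–(d): forbidden (parity, ΔL, ΔJ).
(c)–(e): forbidden (ΔS, ΔL, ΔJ).
(c)–(f): allowed.
(d)–(e): forbidden (ΔS, ΔJ).
(d)–(f): forbidden (ΔL, ΔJ).
(e)–(f): forbidden (parity, ΔS, ΔL, ΔJ).
Allowed pairs: 1 of 15.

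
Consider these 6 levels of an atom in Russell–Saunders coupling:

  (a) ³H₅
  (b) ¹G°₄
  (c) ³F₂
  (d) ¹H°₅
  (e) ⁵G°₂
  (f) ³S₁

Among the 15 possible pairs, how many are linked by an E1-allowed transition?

0

(a)–(b): forbidden (ΔS).
(a)–(c): forbidden (parity, ΔL, ΔJ).
(a)–(d): forbidden (ΔS).
(a)–(e): forbidden (ΔS, ΔJ).
(a)–(f): forbidden (parity, ΔL, ΔJ).
(b)–(c): forbidden (ΔS, ΔJ).
(b)–(d): forbidden (parity).
(b)–(e): forbidden (parity, ΔS, ΔJ).
(b)–(f): forbidden (ΔS, ΔL, ΔJ).
(c)–(d): forbidden (ΔS, ΔL, ΔJ).
(c)–(e): forbidden (ΔS).
(c)–(f): forbidden (parity, ΔL).
(d)–(e): forbidden (parity, ΔS, ΔJ).
(d)–(f): forbidden (ΔS, ΔL, ΔJ).
(e)–(f): forbidden (ΔS, ΔL).
Allowed pairs: 0 of 15.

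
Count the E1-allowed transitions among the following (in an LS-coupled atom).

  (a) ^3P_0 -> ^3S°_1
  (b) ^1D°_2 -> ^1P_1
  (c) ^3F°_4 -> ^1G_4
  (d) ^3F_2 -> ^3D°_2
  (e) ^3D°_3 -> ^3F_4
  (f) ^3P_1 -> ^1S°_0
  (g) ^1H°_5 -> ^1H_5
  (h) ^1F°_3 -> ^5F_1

5

(a) allowed
(b) allowed
(c) forbidden (ΔS fails)
(d) allowed
(e) allowed
(f) forbidden (ΔS fails)
(g) allowed
(h) forbidden (ΔS, ΔJ fail)
Total allowed: 5 of 8.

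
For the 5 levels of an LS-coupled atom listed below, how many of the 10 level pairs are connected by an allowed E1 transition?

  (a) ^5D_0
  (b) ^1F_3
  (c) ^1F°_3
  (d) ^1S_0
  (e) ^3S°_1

1

(a)–(b): forbidden (parity, ΔS, ΔJ).
(a)–(c): forbidden (ΔS, ΔJ).
(a)–(d): forbidden (parity, ΔS, ΔL, ΔJ).
(a)–(e): forbidden (ΔS, ΔL).
(b)–(c): allowed.
(b)–(d): forbidden (parity, ΔL, ΔJ).
(b)–(e): forbidden (ΔS, ΔL, ΔJ).
(c)–(d): forbidden (ΔL, ΔJ).
(c)–(e): forbidden (parity, ΔS, ΔL, ΔJ).
(d)–(e): forbidden (ΔS, ΔL).
Allowed pairs: 1 of 10.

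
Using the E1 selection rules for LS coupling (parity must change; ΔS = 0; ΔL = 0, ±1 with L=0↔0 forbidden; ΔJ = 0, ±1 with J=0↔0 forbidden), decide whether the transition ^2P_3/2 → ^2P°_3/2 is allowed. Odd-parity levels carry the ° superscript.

allowed

Parity must change: even → odd — ok.
ΔS = 0: S: 1/2 → 1/2 — ok.
ΔL = 0, ±1 (not L=0↔0): L: 1 → 1, ΔL = +0 — ok.
ΔJ = 0, ±1 (not J=0↔0): J: 3/2 → 3/2, ΔJ = +0 — ok.
All four E1 rules are satisfied.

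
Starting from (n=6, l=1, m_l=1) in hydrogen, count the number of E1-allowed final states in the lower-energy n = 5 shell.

4

E1 requires Δl = ±1, so l_f ∈ {0, 2}; with 0 ≤ l_f ≤ n_f−1 = 4, the allowed l_f values are {0, 2}.
For l_f = 0: m_f ∈ {m_i−1, m_i, m_i+1} ∩ [−0, 0] = {0} → 1 state.
For l_f = 2: m_f ∈ {m_i−1, m_i, m_i+1} ∩ [−2, 2] = {0, 1, 2} → 3 states.
Total: 4.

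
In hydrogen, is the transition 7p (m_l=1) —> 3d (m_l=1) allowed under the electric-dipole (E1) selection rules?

l: 1 → 2 (Δl = +1). Δl = ±1 satisfied.
m_l: 1 → 1 (Δm_l = +0). |Δm_l| ≤ 1 satisfied.
All E1 selection rules are satisfied.

allowed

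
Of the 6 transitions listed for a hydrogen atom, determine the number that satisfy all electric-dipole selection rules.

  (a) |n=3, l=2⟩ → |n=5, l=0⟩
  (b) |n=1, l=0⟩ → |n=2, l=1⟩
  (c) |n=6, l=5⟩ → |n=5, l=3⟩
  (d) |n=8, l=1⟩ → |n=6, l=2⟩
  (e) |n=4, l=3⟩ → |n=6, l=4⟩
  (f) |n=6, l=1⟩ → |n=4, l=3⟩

3

(a) forbidden — Δl = -2 (E1 requires Δl = ±1)
(b) allowed
(c) forbidden — Δl = -2 (E1 requires Δl = ±1)
(d) allowed
(e) allowed
(f) forbidden — Δl = +2 (E1 requires Δl = ±1)
Total allowed: 3 of 6.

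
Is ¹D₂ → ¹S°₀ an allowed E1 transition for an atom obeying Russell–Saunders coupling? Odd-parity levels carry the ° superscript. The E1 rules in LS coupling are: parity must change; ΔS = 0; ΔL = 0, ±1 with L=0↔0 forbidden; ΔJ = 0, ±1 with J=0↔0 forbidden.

forbidden

Reading off the term symbols: S 0→0, L 2→0, J 2→0, parity even→odd.
Parity must change: even → odd — ✓.
ΔS = 0: S: 0 → 0 — ✓.
ΔL = 0, ±1 (not L=0↔0): L: 2 → 0, ΔL = -2 — ✗.
ΔJ = 0, ±1 (not J=0↔0): J: 2 → 0, ΔJ = -2 — ✗.
Rule(s) violated: ΔL, ΔJ.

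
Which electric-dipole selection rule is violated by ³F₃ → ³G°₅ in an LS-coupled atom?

the ΔJ = 0, ±1 rule

Initial level: S=1, L=3, J=3, parity even. Final level: S=1, L=4, J=5, parity odd.
ΔJ = 0, ±1 (not J=0↔0): J: 3 → 5, ΔJ = +2 — violated.
ΔL = 0, ±1 (not L=0↔0): L: 3 → 4, ΔL = +1 — satisfied.
Parity must change: even → odd — satisfied.
ΔS = 0: S: 1 → 1 — satisfied.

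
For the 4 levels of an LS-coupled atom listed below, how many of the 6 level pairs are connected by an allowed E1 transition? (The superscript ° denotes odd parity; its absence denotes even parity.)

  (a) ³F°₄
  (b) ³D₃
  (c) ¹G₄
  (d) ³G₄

2

(a)–(b): allowed.
(a)–(c): forbidden (ΔS).
(a)–(d): allowed.
(b)–(c): forbidden (parity, ΔS, ΔL).
(b)–(d): forbidden (parity, ΔL).
(c)–(d): forbidden (parity, ΔS).
Allowed pairs: 2 of 6.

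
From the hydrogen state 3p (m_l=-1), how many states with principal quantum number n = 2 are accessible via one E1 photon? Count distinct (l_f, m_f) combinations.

E1 requires Δl = ±1, so l_f ∈ {0, 2}; with 0 ≤ l_f ≤ n_f−1 = 1, the allowed l_f values are {0}.
For l_f = 0: m_f ∈ {m_i−1, m_i, m_i+1} ∩ [−0, 0] = {0} → 1 state.
Total: 1.

1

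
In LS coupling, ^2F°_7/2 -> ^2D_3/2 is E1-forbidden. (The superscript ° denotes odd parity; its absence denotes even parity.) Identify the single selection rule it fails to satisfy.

Reading off the term symbols: S 1/2→1/2, L 3→2, J 7/2→3/2, parity odd→even.
ΔL = 0, ±1 (not L=0↔0): L: 3 → 2, ΔL = -1 — satisfied.
Parity must change: odd → even — satisfied.
ΔS = 0: S: 1/2 → 1/2 — satisfied.
ΔJ = 0, ±1 (not J=0↔0): J: 7/2 → 3/2, ΔJ = -2 — violated.

the ΔJ = 0, ±1 rule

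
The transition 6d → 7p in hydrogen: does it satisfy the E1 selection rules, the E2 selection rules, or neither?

E1

Δl = 1 − 2 = -1; l_i + l_f = 3.
E1 (Δl = ±1): satisfied.
E2 (Δl = 0,±2, l_i+l_f ≥ 2): not satisfied.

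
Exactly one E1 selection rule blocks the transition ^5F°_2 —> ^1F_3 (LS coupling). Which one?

Reading off the term symbols: S 2→0, L 3→3, J 2→3, parity odd→even.
ΔL = 0, ±1 (not L=0↔0): L: 3 → 3, ΔL = +0 — satisfied.
Parity must change: odd → even — satisfied.
ΔJ = 0, ±1 (not J=0↔0): J: 2 → 3, ΔJ = +1 — satisfied.
ΔS = 0: S: 2 → 0 — violated.

the ΔS = 0 rule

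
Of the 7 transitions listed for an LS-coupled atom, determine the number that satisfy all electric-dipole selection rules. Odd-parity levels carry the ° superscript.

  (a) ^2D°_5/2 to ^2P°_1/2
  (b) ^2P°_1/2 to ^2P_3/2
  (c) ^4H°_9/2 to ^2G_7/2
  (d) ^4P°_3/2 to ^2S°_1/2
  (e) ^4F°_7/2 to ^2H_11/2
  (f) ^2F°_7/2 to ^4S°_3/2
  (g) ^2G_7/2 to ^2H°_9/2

2

(a) forbidden (parity, ΔJ fail)
(b) allowed
(c) forbidden (ΔS fails)
(d) forbidden (parity, ΔS fail)
(e) forbidden (ΔS, ΔL, ΔJ fail)
(f) forbidden (parity, ΔS, ΔL, ΔJ fail)
(g) allowed
Total allowed: 2 of 7.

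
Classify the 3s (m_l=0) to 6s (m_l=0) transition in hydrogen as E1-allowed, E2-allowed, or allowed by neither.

Δl = 0 − 0 = +0; l_i + l_f = 0.
Δm_l = +0.
E1 (Δl = ±1, |Δm_l| ≤ 1): not satisfied.
E2 (Δl = 0,±2, l_i+l_f ≥ 2, |Δm_l| ≤ 2): not satisfied.

neither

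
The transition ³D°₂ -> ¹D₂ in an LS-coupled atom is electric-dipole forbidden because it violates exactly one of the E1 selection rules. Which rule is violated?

Parity must change: odd → even — ✓.
ΔS = 0: S: 1 → 0 — ✗.
ΔL = 0, ±1 (not L=0↔0): L: 2 → 2, ΔL = +0 — ✓.
ΔJ = 0, ±1 (not J=0↔0): J: 2 → 2, ΔJ = +0 — ✓.

the ΔS = 0 rule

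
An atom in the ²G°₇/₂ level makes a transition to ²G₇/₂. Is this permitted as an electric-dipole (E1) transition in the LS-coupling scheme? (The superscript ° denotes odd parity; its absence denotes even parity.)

allowed

ΔS = 0: S: 1/2 → 1/2 — satisfied.
ΔJ = 0, ±1 (not J=0↔0): J: 7/2 → 7/2, ΔJ = +0 — satisfied.
Parity must change: odd → even — satisfied.
ΔL = 0, ±1 (not L=0↔0): L: 4 → 4, ΔL = +0 — satisfied.
All four E1 rules are satisfied.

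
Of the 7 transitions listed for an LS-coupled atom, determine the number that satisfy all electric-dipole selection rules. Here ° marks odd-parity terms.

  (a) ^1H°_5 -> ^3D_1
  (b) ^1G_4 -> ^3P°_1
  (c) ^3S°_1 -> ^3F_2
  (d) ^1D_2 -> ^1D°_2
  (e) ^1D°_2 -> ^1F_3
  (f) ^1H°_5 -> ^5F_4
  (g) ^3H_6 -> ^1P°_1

2

(a) forbidden (ΔS, ΔL, ΔJ fail)
(b) forbidden (ΔS, ΔL, ΔJ fail)
(c) forbidden (ΔL fails)
(d) allowed
(e) allowed
(f) forbidden (ΔS, ΔL fail)
(g) forbidden (ΔS, ΔL, ΔJ fail)
Total allowed: 2 of 7.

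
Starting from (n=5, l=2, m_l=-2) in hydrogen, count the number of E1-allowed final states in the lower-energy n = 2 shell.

1

E1 requires Δl = ±1, so l_f ∈ {1, 3}; with 0 ≤ l_f ≤ n_f−1 = 1, the allowed l_f values are {1}.
For l_f = 1: m_f ∈ {m_i−1, m_i, m_i+1} ∩ [−1, 1] = {-1} → 1 state.
Total: 1.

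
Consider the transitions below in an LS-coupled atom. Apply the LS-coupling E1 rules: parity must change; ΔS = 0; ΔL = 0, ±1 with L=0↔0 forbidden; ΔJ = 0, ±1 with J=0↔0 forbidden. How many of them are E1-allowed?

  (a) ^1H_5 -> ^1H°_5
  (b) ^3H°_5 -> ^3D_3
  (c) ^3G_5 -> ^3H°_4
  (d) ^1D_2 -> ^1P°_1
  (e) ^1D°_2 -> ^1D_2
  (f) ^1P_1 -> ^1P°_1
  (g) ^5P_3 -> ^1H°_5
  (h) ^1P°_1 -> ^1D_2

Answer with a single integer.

6

(a) allowed
(b) forbidden (ΔL, ΔJ fail)
(c) allowed
(d) allowed
(e) allowed
(f) allowed
(g) forbidden (ΔS, ΔL, ΔJ fail)
(h) allowed
Total allowed: 6 of 8.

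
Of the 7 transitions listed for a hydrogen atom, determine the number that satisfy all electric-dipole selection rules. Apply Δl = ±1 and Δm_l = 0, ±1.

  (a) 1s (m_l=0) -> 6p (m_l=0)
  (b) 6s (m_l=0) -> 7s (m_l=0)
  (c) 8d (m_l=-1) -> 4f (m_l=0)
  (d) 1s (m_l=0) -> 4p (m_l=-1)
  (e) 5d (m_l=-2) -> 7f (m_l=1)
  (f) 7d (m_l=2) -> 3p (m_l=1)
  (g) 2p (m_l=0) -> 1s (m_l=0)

5

(a) allowed
(b) forbidden — Δl = +0 (E1 requires Δl = ±1)
(c) allowed
(d) allowed
(e) forbidden — Δm_l = +3 (E1 requires Δm_l = 0, ±1)
(f) allowed
(g) allowed
Total allowed: 5 of 7.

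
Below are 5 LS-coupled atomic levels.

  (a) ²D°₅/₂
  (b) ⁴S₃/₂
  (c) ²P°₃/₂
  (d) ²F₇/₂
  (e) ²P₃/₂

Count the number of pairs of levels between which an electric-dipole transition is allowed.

(a)–(b): forbidden (ΔS, ΔL).
(a)–(c): forbidden (parity).
(a)–(d): allowed.
(a)–(e): allowed.
(b)–(c): forbidden (ΔS).
(b)–(d): forbidden (parity, ΔS, ΔL, ΔJ).
(b)–(e): forbidden (parity, ΔS).
(c)–(d): forbidden (ΔL, ΔJ).
(c)–(e): allowed.
(d)–(e): forbidden (parity, ΔL, ΔJ).
Allowed pairs: 3 of 10.

3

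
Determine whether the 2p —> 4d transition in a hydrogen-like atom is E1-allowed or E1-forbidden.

Δl = 2 − 1 = +1; the E1 rule Δl = ±1 is ✓.
All E1 selection rules are satisfied.

allowed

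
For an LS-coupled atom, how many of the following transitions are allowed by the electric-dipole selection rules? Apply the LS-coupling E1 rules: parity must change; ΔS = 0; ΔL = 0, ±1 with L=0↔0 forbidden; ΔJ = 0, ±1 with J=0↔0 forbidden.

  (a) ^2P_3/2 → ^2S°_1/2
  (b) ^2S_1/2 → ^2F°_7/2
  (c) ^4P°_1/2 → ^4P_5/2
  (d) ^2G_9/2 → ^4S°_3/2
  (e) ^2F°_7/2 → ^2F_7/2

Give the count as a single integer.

(a) allowed
(b) forbidden (ΔL, ΔJ fail)
(c) forbidden (ΔJ fails)
(d) forbidden (ΔS, ΔL, ΔJ fail)
(e) allowed
Total allowed: 2 of 5.

2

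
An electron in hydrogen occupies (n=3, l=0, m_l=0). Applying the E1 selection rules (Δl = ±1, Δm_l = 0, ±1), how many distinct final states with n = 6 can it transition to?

E1 requires Δl = ±1, so l_f ∈ {-1, 1}; with 0 ≤ l_f ≤ n_f−1 = 5, the allowed l_f values are {1}.
For l_f = 1: m_f ∈ {m_i−1, m_i, m_i+1} ∩ [−1, 1] = {-1, 0, 1} → 3 states.
Total: 3.

3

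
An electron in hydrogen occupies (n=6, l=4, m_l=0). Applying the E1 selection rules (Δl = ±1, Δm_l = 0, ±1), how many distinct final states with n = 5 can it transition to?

E1 requires Δl = ±1, so l_f ∈ {3, 5}; with 0 ≤ l_f ≤ n_f−1 = 4, the allowed l_f values are {3}.
For l_f = 3: m_f ∈ {m_i−1, m_i, m_i+1} ∩ [−3, 3] = {-1, 0, 1} → 3 states.
Total: 3.

3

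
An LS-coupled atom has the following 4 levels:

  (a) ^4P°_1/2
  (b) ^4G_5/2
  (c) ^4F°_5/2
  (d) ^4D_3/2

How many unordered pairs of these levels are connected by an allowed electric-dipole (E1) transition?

3

(a)–(b): forbidden (ΔL, ΔJ).
(a)–(c): forbidden (parity, ΔL, ΔJ).
(a)–(d): allowed.
(b)–(c): allowed.
(b)–(d): forbidden (parity, ΔL).
(c)–(d): allowed.
Allowed pairs: 3 of 6.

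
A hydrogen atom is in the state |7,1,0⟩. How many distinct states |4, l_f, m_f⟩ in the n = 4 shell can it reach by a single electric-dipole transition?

4

E1 requires Δl = ±1, so l_f ∈ {0, 2}; with 0 ≤ l_f ≤ n_f−1 = 3, the allowed l_f values are {0, 2}.
For l_f = 0: m_f ∈ {m_i−1, m_i, m_i+1} ∩ [−0, 0] = {0} → 1 state.
For l_f = 2: m_f ∈ {m_i−1, m_i, m_i+1} ∩ [−2, 2] = {-1, 0, 1} → 3 states.
Total: 4.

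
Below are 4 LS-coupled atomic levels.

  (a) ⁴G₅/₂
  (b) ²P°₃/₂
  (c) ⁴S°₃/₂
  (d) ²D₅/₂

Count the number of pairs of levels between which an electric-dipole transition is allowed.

(a)–(b): forbidden (ΔS, ΔL).
(a)–(c): forbidden (ΔL).
(a)–(d): forbidden (parity, ΔS, ΔL).
(b)–(c): forbidden (parity, ΔS).
(b)–(d): allowed.
(c)–(d): forbidden (ΔS, ΔL).
Allowed pairs: 1 of 6.

1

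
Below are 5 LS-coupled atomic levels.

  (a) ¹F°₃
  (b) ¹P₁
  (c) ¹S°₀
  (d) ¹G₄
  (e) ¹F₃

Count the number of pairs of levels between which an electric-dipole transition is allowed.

(a)–(b): forbidden (ΔL, ΔJ).
(a)–(c): forbidden (parity, ΔL, ΔJ).
(a)–(d): allowed.
(a)–(e): allowed.
(b)–(c): allowed.
(b)–(d): forbidden (parity, ΔL, ΔJ).
(b)–(e): forbidden (parity, ΔL, ΔJ).
(c)–(d): forbidden (ΔL, ΔJ).
(c)–(e): forbidden (ΔL, ΔJ).
(d)–(e): forbidden (parity).
Allowed pairs: 3 of 10.

3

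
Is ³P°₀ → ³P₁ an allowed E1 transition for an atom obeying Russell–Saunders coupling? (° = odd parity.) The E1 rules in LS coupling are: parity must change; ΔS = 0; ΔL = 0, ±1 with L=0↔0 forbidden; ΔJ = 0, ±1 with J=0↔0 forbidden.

allowed

Initial level: S=1, L=1, J=0, parity odd. Final level: S=1, L=1, J=1, parity even.
Parity must change: odd → even — ✓.
ΔS = 0: S: 1 → 1 — ✓.
ΔL = 0, ±1 (not L=0↔0): L: 1 → 1, ΔL = +0 — ✓.
ΔJ = 0, ±1 (not J=0↔0): J: 0 → 1, ΔJ = +1 — ✓.
All four E1 rules are satisfied.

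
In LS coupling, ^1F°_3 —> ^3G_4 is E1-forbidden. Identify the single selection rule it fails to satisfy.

the ΔS = 0 rule

Initial level: S=0, L=3, J=3, parity odd. Final level: S=1, L=4, J=4, parity even.
ΔL = 0, ±1 (not L=0↔0): L: 3 → 4, ΔL = +1 — satisfied.
Parity must change: odd → even — satisfied.
ΔS = 0: S: 0 → 1 — violated.
ΔJ = 0, ±1 (not J=0↔0): J: 3 → 4, ΔJ = +1 — satisfied.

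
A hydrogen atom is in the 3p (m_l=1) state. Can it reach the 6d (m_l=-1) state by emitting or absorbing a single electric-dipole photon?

forbidden

l: 1 → 2 (Δl = +1). Δl = ±1 ok.
m_l: 1 → -1 (Δm_l = -2). |Δm_l| ≤ 1 fails.
The transition is electric-dipole forbidden.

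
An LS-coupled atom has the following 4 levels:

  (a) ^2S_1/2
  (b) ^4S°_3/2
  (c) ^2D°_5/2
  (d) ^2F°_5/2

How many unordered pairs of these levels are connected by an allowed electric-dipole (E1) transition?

(a)–(b): forbidden (ΔS, ΔL).
(a)–(c): forbidden (ΔL, ΔJ).
(a)–(d): forbidden (ΔL, ΔJ).
(b)–(c): forbidden (parity, ΔS, ΔL).
(b)–(d): forbidden (parity, ΔS, ΔL).
(c)–(d): forbidden (parity).
Allowed pairs: 0 of 6.

0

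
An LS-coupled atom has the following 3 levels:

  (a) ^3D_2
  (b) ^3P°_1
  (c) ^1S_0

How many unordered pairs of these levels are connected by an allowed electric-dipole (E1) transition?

(a)–(b): allowed.
(a)–(c): forbidden (parity, ΔS, ΔL, ΔJ).
(b)–(c): forbidden (ΔS).
Allowed pairs: 1 of 3.

1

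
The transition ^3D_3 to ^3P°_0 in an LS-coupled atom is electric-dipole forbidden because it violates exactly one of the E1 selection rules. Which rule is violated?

Initial level: S=1, L=2, J=3, parity even. Final level: S=1, L=1, J=0, parity odd.
Parity must change: even → odd — ok.
ΔS = 0: S: 1 → 1 — ok.
ΔL = 0, ±1 (not L=0↔0): L: 2 → 1, ΔL = -1 — ok.
ΔJ = 0, ±1 (not J=0↔0): J: 3 → 0, ΔJ = -3 — fails.

the ΔJ = 0, ±1 rule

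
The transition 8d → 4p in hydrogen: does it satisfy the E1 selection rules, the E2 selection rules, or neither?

E1

Δl = 1 − 2 = -1; l_i + l_f = 3.
E1 (Δl = ±1): satisfied.
E2 (Δl = 0,±2, l_i+l_f ≥ 2): not satisfied.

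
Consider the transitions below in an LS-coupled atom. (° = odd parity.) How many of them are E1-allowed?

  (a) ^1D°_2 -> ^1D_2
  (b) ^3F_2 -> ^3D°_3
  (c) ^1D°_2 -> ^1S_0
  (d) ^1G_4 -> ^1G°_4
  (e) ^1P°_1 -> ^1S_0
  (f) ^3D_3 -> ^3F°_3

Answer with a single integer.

5

(a) allowed
(b) allowed
(c) forbidden (ΔL, ΔJ fail)
(d) allowed
(e) allowed
(f) allowed
Total allowed: 5 of 6.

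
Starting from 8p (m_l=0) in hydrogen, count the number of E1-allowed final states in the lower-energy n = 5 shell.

E1 requires Δl = ±1, so l_f ∈ {0, 2}; with 0 ≤ l_f ≤ n_f−1 = 4, the allowed l_f values are {0, 2}.
For l_f = 0: m_f ∈ {m_i−1, m_i, m_i+1} ∩ [−0, 0] = {0} → 1 state.
For l_f = 2: m_f ∈ {m_i−1, m_i, m_i+1} ∩ [−2, 2] = {-1, 0, 1} → 3 states.
Total: 4.

4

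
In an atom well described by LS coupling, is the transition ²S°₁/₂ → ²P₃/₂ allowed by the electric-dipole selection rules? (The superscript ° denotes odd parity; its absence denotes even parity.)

allowed

Reading off the term symbols: S 1/2→1/2, L 0→1, J 1/2→3/2, parity odd→even.
Parity must change: odd → even — ok.
ΔS = 0: S: 1/2 → 1/2 — ok.
ΔL = 0, ±1 (not L=0↔0): L: 0 → 1, ΔL = +1 — ok.
ΔJ = 0, ±1 (not J=0↔0): J: 1/2 → 3/2, ΔJ = +1 — ok.
All four E1 rules are satisfied.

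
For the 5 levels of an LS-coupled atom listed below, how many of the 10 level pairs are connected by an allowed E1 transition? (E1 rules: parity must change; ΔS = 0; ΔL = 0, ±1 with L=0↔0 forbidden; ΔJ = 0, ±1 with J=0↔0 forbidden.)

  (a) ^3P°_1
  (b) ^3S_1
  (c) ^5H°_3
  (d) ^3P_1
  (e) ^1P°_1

2

(a)–(b): allowed.
(a)–(c): forbidden (parity, ΔS, ΔL, ΔJ).
(a)–(d): allowed.
(a)–(e): forbidden (parity, ΔS).
(b)–(c): forbidden (ΔS, ΔL, ΔJ).
(b)–(d): forbidden (parity).
(b)–(e): forbidden (ΔS).
(c)–(d): forbidden (ΔS, ΔL, ΔJ).
(c)–(e): forbidden (parity, ΔS, ΔL, ΔJ).
(d)–(e): forbidden (ΔS).
Allowed pairs: 2 of 10.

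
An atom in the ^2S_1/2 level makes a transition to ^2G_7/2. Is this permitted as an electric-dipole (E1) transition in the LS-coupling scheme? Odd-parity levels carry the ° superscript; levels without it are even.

forbidden

Parity must change: even → even — fails.
ΔS = 0: S: 1/2 → 1/2 — ok.
ΔL = 0, ±1 (not L=0↔0): L: 0 → 4, ΔL = +4 — fails.
ΔJ = 0, ±1 (not J=0↔0): J: 1/2 → 7/2, ΔJ = +3 — fails.
Rule(s) violated: parity, ΔL, ΔJ.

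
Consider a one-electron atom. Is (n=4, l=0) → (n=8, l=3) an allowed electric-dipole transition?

forbidden

Δl = 3 − 0 = +3; the E1 rule Δl = ±1 is fails.
The transition is electric-dipole forbidden.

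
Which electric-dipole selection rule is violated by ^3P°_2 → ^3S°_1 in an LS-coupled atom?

parity

Parity must change: odd → odd — violated.
ΔS = 0: S: 1 → 1 — satisfied.
ΔL = 0, ±1 (not L=0↔0): L: 1 → 0, ΔL = -1 — satisfied.
ΔJ = 0, ±1 (not J=0↔0): J: 2 → 1, ΔJ = -1 — satisfied.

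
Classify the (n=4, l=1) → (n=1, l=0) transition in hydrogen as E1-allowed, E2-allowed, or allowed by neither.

E1

Δl = 0 − 1 = -1; l_i + l_f = 1.
E1 (Δl = ±1): satisfied.
E2 (Δl = 0,±2, l_i+l_f ≥ 2): not satisfied.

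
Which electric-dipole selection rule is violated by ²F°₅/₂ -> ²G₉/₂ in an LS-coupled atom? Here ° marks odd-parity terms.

Reading off the term symbols: S 1/2→1/2, L 3→4, J 5/2→9/2, parity odd→even.
Parity must change: odd → even — passes.
ΔL = 0, ±1 (not L=0↔0): L: 3 → 4, ΔL = +1 — passes.
ΔS = 0: S: 1/2 → 1/2 — passes.
ΔJ = 0, ±1 (not J=0↔0): J: 5/2 → 9/2, ΔJ = +2 — fails.

the ΔJ = 0, ±1 rule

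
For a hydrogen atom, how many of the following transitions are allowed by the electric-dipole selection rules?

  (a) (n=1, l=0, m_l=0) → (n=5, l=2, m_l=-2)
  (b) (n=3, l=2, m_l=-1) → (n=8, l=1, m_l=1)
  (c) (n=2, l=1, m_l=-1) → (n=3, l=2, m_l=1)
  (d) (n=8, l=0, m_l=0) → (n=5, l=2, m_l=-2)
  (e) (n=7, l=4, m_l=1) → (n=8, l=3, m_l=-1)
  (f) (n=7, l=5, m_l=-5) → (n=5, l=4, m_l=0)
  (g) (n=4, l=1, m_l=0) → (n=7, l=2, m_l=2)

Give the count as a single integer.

0

(a) forbidden — Δl = +2 (E1 requires Δl = ±1); Δm_l = -2 (E1 requires Δm_l = 0, ±1)
(b) forbidden — Δm_l = +2 (E1 requires Δm_l = 0, ±1)
(c) forbidden — Δm_l = +2 (E1 requires Δm_l = 0, ±1)
(d) forbidden — Δl = +2 (E1 requires Δl = ±1); Δm_l = -2 (E1 requires Δm_l = 0, ±1)
(e) forbidden — Δm_l = -2 (E1 requires Δm_l = 0, ±1)
(f) forbidden — Δm_l = +5 (E1 requires Δm_l = 0, ±1)
(g) forbidden — Δm_l = +2 (E1 requires Δm_l = 0, ±1)
Total allowed: 0 of 7.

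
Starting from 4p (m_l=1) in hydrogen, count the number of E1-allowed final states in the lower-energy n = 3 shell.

E1 requires Δl = ±1, so l_f ∈ {0, 2}; with 0 ≤ l_f ≤ n_f−1 = 2, the allowed l_f values are {0, 2}.
For l_f = 0: m_f ∈ {m_i−1, m_i, m_i+1} ∩ [−0, 0] = {0} → 1 state.
For l_f = 2: m_f ∈ {m_i−1, m_i, m_i+1} ∩ [−2, 2] = {0, 1, 2} → 3 states.
Total: 4.

4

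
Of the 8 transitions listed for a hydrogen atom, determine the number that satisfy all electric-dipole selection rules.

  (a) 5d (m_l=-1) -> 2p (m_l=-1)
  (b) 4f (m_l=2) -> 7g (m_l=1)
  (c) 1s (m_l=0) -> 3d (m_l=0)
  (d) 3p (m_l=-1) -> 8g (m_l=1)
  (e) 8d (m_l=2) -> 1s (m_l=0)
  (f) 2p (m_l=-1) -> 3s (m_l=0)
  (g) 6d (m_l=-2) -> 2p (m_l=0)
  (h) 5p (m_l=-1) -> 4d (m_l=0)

(a) allowed
(b) allowed
(c) forbidden — Δl = +2 (E1 requires Δl = ±1)
(d) forbidden — Δl = +3 (E1 requires Δl = ±1); Δm_l = +2 (E1 requires Δm_l = 0, ±1)
(e) forbidden — Δl = -2 (E1 requires Δl = ±1); Δm_l = -2 (E1 requires Δm_l = 0, ±1)
(f) allowed
(g) forbidden — Δm_l = +2 (E1 requires Δm_l = 0, ±1)
(h) allowed
Total allowed: 4 of 8.

4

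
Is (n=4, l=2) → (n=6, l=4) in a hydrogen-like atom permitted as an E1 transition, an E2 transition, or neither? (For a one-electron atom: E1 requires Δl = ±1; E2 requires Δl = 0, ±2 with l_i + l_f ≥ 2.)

Δl = 4 − 2 = +2; l_i + l_f = 6.
E1 (Δl = ±1): not satisfied.
E2 (Δl = 0,±2, l_i+l_f ≥ 2): satisfied.

E2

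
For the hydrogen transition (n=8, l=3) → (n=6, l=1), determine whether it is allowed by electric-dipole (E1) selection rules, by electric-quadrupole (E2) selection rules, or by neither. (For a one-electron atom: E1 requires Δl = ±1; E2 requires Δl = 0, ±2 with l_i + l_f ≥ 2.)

E2

Δl = 1 − 3 = -2; l_i + l_f = 4.
E1 (Δl = ±1): not satisfied.
E2 (Δl = 0,±2, l_i+l_f ≥ 2): satisfied.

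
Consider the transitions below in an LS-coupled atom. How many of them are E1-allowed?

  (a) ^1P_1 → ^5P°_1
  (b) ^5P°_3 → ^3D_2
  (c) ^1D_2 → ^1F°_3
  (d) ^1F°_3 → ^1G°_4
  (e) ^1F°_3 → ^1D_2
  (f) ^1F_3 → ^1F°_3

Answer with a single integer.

(a) forbidden (ΔS fails)
(b) forbidden (ΔS fails)
(c) allowed
(d) forbidden (parity fails)
(e) allowed
(f) allowed
Total allowed: 3 of 6.

3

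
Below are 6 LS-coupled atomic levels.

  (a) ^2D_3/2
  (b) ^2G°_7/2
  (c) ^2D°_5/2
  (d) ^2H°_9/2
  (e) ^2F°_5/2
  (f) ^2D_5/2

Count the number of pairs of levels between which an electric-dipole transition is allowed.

4

(a)–(b): forbidden (ΔL, ΔJ).
(a)–(c): allowed.
(a)–(d): forbidden (ΔL, ΔJ).
(a)–(e): allowed.
(a)–(f): forbidden (parity).
(b)–(c): forbidden (parity, ΔL).
(b)–(d): forbidden (parity).
(b)–(e): forbidden (parity).
(b)–(f): forbidden (ΔL).
(c)–(d): forbidden (parity, ΔL, ΔJ).
(c)–(e): forbidden (parity).
(c)–(f): allowed.
(d)–(e): forbidden (parity, ΔL, ΔJ).
(d)–(f): forbidden (ΔL, ΔJ).
(e)–(f): allowed.
Allowed pairs: 4 of 15.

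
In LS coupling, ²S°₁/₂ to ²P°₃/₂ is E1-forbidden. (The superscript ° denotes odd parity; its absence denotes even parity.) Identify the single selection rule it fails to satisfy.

parity

Reading off the term symbols: S 1/2→1/2, L 0→1, J 1/2→3/2, parity odd→odd.
Parity must change: odd → odd — ✗.
ΔS = 0: S: 1/2 → 1/2 — ✓.
ΔL = 0, ±1 (not L=0↔0): L: 0 → 1, ΔL = +1 — ✓.
ΔJ = 0, ±1 (not J=0↔0): J: 1/2 → 3/2, ΔJ = +1 — ✓.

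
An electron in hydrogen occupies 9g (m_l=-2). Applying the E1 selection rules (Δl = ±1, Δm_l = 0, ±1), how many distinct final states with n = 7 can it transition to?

E1 requires Δl = ±1, so l_f ∈ {3, 5}; with 0 ≤ l_f ≤ n_f−1 = 6, the allowed l_f values are {3, 5}.
For l_f = 3: m_f ∈ {m_i−1, m_i, m_i+1} ∩ [−3, 3] = {-3, -2, -1} → 3 states.
For l_f = 5: m_f ∈ {m_i−1, m_i, m_i+1} ∩ [−5, 5] = {-3, -2, -1} → 3 states.
Total: 6.

6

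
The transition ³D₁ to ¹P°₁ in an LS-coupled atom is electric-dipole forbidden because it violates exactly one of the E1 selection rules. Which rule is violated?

the ΔS = 0 rule

Reading off the term symbols: S 1→0, L 2→1, J 1→1, parity even→odd.
Parity must change: even → odd — ok.
ΔJ = 0, ±1 (not J=0↔0): J: 1 → 1, ΔJ = +0 — ok.
ΔL = 0, ±1 (not L=0↔0): L: 2 → 1, ΔL = -1 — ok.
ΔS = 0: S: 1 → 0 — fails.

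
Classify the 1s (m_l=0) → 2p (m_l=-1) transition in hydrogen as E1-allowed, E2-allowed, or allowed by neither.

E1

Δl = 1 − 0 = +1; l_i + l_f = 1.
Δm_l = -1.
E1 (Δl = ±1, |Δm_l| ≤ 1): satisfied.
E2 (Δl = 0,±2, l_i+l_f ≥ 2, |Δm_l| ≤ 2): not satisfied.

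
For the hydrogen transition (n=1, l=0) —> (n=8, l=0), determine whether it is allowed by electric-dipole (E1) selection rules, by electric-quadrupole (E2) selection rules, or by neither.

Δl = 0 − 0 = +0; l_i + l_f = 0.
E1 (Δl = ±1): not satisfied.
E2 (Δl = 0,±2, l_i+l_f ≥ 2): not satisfied.

neither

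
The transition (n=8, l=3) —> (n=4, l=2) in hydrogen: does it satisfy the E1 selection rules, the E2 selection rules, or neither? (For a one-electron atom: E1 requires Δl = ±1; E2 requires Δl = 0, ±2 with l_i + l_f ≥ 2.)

E1

Δl = 2 − 3 = -1; l_i + l_f = 5.
E1 (Δl = ±1): satisfied.
E2 (Δl = 0,±2, l_i+l_f ≥ 2): not satisfied.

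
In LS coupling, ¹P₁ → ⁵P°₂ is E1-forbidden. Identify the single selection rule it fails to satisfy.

the ΔS = 0 rule

Reading off the term symbols: S 0→2, L 1→1, J 1→2, parity even→odd.
Parity must change: even → odd — satisfied.
ΔS = 0: S: 0 → 2 — violated.
ΔL = 0, ±1 (not L=0↔0): L: 1 → 1, ΔL = +0 — satisfied.
ΔJ = 0, ±1 (not J=0↔0): J: 1 → 2, ΔJ = +1 — satisfied.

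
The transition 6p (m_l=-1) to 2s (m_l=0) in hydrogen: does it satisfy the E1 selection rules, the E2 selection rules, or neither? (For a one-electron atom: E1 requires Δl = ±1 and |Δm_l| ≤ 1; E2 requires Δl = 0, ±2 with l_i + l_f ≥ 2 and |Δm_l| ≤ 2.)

E1

Δl = 0 − 1 = -1; l_i + l_f = 1.
Δm_l = +1.
E1 (Δl = ±1, |Δm_l| ≤ 1): satisfied.
E2 (Δl = 0,±2, l_i+l_f ≥ 2, |Δm_l| ≤ 2): not satisfied.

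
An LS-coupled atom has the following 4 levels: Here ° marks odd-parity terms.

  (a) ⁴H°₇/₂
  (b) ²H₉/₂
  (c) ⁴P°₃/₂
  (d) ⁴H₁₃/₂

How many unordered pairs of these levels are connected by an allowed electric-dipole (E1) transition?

(a)–(b): forbidden (ΔS).
(a)–(c): forbidden (parity, ΔL, ΔJ).
(a)–(d): forbidden (ΔJ).
(b)–(c): forbidden (ΔS, ΔL, ΔJ).
(b)–(d): forbidden (parity, ΔS, ΔJ).
(c)–(d): forbidden (ΔL, ΔJ).
Allowed pairs: 0 of 6.

0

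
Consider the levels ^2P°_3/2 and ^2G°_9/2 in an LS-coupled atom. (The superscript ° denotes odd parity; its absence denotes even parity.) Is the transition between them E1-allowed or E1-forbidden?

Initial level: S=1/2, L=1, J=3/2, parity odd. Final level: S=1/2, L=4, J=9/2, parity odd.
Parity must change: odd → odd — fails.
ΔS = 0: S: 1/2 → 1/2 — ok.
ΔL = 0, ±1 (not L=0↔0): L: 1 → 4, ΔL = +3 — fails.
ΔJ = 0, ±1 (not J=0↔0): J: 3/2 → 9/2, ΔJ = +3 — fails.
Rule(s) violated: parity, ΔL, ΔJ.

forbidden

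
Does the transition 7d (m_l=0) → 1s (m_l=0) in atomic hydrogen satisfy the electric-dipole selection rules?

forbidden

l: 2 → 0 (Δl = -2). Δl = ±1 fails.
m_l: 0 → 0 (Δm_l = +0). |Δm_l| ≤ 1 ok.
The transition is electric-dipole forbidden.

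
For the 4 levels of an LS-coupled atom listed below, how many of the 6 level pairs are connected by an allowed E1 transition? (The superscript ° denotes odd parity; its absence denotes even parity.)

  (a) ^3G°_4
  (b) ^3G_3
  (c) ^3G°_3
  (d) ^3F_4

4

(a)–(b): allowed.
(a)–(c): forbidden (parity).
(a)–(d): allowed.
(b)–(c): allowed.
(b)–(d): forbidden (parity).
(c)–(d): allowed.
Allowed pairs: 4 of 6.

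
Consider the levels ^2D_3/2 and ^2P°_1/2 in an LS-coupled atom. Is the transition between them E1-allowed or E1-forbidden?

Initial level: S=1/2, L=2, J=3/2, parity even. Final level: S=1/2, L=1, J=1/2, parity odd.
Parity must change: even → odd — satisfied.
ΔS = 0: S: 1/2 → 1/2 — satisfied.
ΔL = 0, ±1 (not L=0↔0): L: 2 → 1, ΔL = -1 — satisfied.
ΔJ = 0, ±1 (not J=0↔0): J: 3/2 → 1/2, ΔJ = -1 — satisfied.
All four E1 rules are satisfied.

allowed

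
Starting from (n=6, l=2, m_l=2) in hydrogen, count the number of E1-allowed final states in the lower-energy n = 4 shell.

E1 requires Δl = ±1, so l_f ∈ {1, 3}; with 0 ≤ l_f ≤ n_f−1 = 3, the allowed l_f values are {1, 3}.
For l_f = 1: m_f ∈ {m_i−1, m_i, m_i+1} ∩ [−1, 1] = {1} → 1 state.
For l_f = 3: m_f ∈ {m_i−1, m_i, m_i+1} ∩ [−3, 3] = {1, 2, 3} → 3 states.
Total: 4.

4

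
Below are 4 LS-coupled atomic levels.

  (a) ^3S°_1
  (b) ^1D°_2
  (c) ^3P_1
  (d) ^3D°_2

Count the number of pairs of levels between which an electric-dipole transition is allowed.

2

(a)–(b): forbidden (parity, ΔS, ΔL).
(a)–(c): allowed.
(a)–(d): forbidden (parity, ΔL).
(b)–(c): forbidden (ΔS).
(b)–(d): forbidden (parity, ΔS).
(c)–(d): allowed.
Allowed pairs: 2 of 6.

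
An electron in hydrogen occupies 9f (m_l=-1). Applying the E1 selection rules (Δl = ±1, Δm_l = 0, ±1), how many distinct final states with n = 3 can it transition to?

3

E1 requires Δl = ±1, so l_f ∈ {2, 4}; with 0 ≤ l_f ≤ n_f−1 = 2, the allowed l_f values are {2}.
For l_f = 2: m_f ∈ {m_i−1, m_i, m_i+1} ∩ [−2, 2] = {-2, -1, 0} → 3 states.
Total: 3.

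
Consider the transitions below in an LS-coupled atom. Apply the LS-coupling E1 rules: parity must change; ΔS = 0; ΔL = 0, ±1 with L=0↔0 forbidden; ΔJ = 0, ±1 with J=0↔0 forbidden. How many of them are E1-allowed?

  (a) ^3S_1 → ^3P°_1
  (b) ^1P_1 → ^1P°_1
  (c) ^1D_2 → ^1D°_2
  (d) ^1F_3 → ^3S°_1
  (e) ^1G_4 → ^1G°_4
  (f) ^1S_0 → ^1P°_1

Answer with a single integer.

5

(a) allowed
(b) allowed
(c) allowed
(d) forbidden (ΔS, ΔL, ΔJ fail)
(e) allowed
(f) allowed
Total allowed: 5 of 6.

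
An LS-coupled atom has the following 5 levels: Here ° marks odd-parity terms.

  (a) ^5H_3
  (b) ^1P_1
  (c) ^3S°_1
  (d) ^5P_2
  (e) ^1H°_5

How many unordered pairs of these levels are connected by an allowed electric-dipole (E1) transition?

0

(a)–(b): forbidden (parity, ΔS, ΔL, ΔJ).
(a)–(c): forbidden (ΔS, ΔL, ΔJ).
(a)–(d): forbidden (parity, ΔL).
(a)–(e): forbidden (ΔS, ΔJ).
(b)–(c): forbidden (ΔS).
(b)–(d): forbidden (parity, ΔS).
(b)–(e): forbidden (ΔL, ΔJ).
(c)–(d): forbidden (ΔS).
(c)–(e): forbidden (parity, ΔS, ΔL, ΔJ).
(d)–(e): forbidden (ΔS, ΔL, ΔJ).
Allowed pairs: 0 of 10.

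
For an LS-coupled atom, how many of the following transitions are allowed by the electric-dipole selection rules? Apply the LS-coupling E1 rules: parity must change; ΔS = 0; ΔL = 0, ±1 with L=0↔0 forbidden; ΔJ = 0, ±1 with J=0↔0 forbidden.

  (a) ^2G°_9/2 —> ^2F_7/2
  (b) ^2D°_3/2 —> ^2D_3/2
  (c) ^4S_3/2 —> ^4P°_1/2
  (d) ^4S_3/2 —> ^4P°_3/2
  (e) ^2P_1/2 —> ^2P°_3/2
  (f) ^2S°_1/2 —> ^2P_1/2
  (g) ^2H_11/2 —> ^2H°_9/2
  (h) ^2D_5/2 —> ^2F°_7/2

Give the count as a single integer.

8

(a) allowed
(b) allowed
(c) allowed
(d) allowed
(e) allowed
(f) allowed
(g) allowed
(h) allowed
Total allowed: 8 of 8.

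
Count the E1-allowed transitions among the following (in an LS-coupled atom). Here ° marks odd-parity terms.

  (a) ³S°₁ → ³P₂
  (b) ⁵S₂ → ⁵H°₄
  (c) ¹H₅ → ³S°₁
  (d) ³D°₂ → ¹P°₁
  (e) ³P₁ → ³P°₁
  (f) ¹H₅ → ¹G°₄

3

(a) allowed
(b) forbidden (ΔL, ΔJ fail)
(c) forbidden (ΔS, ΔL, ΔJ fail)
(d) forbidden (parity, ΔS fail)
(e) allowed
(f) allowed
Total allowed: 3 of 6.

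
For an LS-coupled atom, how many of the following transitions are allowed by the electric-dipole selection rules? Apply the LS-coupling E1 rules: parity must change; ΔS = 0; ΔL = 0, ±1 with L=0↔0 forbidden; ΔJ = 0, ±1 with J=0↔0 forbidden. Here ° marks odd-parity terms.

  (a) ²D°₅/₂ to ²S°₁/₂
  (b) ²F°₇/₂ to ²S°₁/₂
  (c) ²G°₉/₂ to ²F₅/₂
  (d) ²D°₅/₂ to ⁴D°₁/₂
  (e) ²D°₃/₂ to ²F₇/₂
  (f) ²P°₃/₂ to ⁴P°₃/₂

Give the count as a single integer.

0

(a) forbidden (parity, ΔL, ΔJ fail)
(b) forbidden (parity, ΔL, ΔJ fail)
(c) forbidden (ΔJ fails)
(d) forbidden (parity, ΔS, ΔJ fail)
(e) forbidden (ΔJ fails)
(f) forbidden (parity, ΔS fail)
Total allowed: 0 of 6.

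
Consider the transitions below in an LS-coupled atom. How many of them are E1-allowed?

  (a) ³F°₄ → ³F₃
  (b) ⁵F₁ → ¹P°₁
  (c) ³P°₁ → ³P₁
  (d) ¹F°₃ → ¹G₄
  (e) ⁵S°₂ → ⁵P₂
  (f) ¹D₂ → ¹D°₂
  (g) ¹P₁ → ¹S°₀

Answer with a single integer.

6

(a) allowed
(b) forbidden (ΔS, ΔL fail)
(c) allowed
(d) allowed
(e) allowed
(f) allowed
(g) allowed
Total allowed: 6 of 7.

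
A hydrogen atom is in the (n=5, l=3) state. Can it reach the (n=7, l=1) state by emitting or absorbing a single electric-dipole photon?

forbidden

l: 3 → 1 (Δl = -2). Δl = ±1 ✗.
The transition is electric-dipole forbidden.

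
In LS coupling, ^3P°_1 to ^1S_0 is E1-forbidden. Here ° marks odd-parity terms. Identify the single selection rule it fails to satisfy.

Parity must change: odd → even — passes.
ΔS = 0: S: 1 → 0 — fails.
ΔL = 0, ±1 (not L=0↔0): L: 1 → 0, ΔL = -1 — passes.
ΔJ = 0, ±1 (not J=0↔0): J: 1 → 0, ΔJ = -1 — passes.

the ΔS = 0 rule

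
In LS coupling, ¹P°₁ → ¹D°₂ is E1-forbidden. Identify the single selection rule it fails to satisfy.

Reading off the term symbols: S 0→0, L 1→2, J 1→2, parity odd→odd.
ΔS = 0: S: 0 → 0 — ok.
Parity must change: odd → odd — fails.
ΔL = 0, ±1 (not L=0↔0): L: 1 → 2, ΔL = +1 — ok.
ΔJ = 0, ±1 (not J=0↔0): J: 1 → 2, ΔJ = +1 — ok.

parity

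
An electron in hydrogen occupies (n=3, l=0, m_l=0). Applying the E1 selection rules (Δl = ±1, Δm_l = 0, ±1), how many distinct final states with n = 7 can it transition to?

3

E1 requires Δl = ±1, so l_f ∈ {-1, 1}; with 0 ≤ l_f ≤ n_f−1 = 6, the allowed l_f values are {1}.
For l_f = 1: m_f ∈ {m_i−1, m_i, m_i+1} ∩ [−1, 1] = {-1, 0, 1} → 3 states.
Total: 3.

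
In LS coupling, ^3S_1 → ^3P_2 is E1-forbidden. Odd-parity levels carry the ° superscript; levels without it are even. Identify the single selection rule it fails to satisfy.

Reading off the term symbols: S 1→1, L 0→1, J 1→2, parity even→even.
ΔL = 0, ±1 (not L=0↔0): L: 0 → 1, ΔL = +1 — ✓.
Parity must change: even → even — ✗.
ΔS = 0: S: 1 → 1 — ✓.
ΔJ = 0, ±1 (not J=0↔0): J: 1 → 2, ΔJ = +1 — ✓.

parity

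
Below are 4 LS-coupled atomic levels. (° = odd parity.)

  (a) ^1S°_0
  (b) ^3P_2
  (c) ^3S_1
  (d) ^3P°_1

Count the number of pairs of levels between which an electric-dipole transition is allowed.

2

(a)–(b): forbidden (ΔS, ΔJ).
(a)–(c): forbidden (ΔS, ΔL).
(a)–(d): forbidden (parity, ΔS).
(b)–(c): forbidden (parity).
(b)–(d): allowed.
(c)–(d): allowed.
Allowed pairs: 2 of 6.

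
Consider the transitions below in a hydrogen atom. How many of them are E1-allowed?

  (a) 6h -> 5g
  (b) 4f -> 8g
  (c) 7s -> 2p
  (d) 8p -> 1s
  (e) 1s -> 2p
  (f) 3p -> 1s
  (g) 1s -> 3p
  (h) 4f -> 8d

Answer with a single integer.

(a) allowed
(b) allowed
(c) allowed
(d) allowed
(e) allowed
(f) allowed
(g) allowed
(h) allowed
Total allowed: 8 of 8.

8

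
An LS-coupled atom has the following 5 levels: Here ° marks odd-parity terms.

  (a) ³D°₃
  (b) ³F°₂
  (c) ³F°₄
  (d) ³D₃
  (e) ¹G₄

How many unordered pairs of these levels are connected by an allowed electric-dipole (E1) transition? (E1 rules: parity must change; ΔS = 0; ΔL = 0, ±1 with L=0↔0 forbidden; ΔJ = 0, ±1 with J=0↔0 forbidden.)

3

(a)–(b): forbidden (parity).
(a)–(c): forbidden (parity).
(a)–(d): allowed.
(a)–(e): forbidden (ΔS, ΔL).
(b)–(c): forbidden (parity, ΔJ).
(b)–(d): allowed.
(b)–(e): forbidden (ΔS, ΔJ).
(c)–(d): allowed.
(c)–(e): forbidden (ΔS).
(d)–(e): forbidden (parity, ΔS, ΔL).
Allowed pairs: 3 of 10.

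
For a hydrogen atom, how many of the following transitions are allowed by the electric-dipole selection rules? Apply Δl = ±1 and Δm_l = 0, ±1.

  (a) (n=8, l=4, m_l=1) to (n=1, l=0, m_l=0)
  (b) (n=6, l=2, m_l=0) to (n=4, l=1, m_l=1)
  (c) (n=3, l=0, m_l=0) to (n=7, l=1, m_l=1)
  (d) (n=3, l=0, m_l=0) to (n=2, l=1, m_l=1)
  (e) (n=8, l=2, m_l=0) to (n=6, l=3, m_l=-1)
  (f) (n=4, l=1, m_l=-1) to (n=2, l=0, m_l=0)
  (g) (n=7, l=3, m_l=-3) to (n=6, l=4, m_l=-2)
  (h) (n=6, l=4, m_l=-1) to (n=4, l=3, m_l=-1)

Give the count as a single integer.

7

(a) forbidden — Δl = -4 (E1 requires Δl = ±1)
(b) allowed
(c) allowed
(d) allowed
(e) allowed
(f) allowed
(g) allowed
(h) allowed
Total allowed: 7 of 8.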